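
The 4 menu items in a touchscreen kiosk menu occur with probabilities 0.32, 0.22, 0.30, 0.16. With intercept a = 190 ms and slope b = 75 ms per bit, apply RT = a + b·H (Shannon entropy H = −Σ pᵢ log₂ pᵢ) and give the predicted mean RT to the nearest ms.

336 ms

Entropy contributions −pᵢ log₂ pᵢ: 0.5260, 0.4806, 0.5211, 0.4230; sum H = 1.9507 bits.
RT = a + bH = 190 + 75·1.9507 = 336.30 ms.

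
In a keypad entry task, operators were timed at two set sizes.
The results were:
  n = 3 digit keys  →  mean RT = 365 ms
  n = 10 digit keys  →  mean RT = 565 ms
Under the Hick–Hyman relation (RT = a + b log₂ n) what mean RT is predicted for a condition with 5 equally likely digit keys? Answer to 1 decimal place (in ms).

449.9 ms

RT is linear in log₂ n, so two points fix the line:
  b = (565 − 365) / (log₂ 10 − log₂ 3) = 200 / (3.3219 − 1.5850) = 115.143 ms/bit
  a = 365 − 115.143 × 1.5850 = 182.502 ms
Then RT(5) = 182.502 + 115.143 × log₂ 5 = 182.502 + 115.143 × 2.3219 ≈ 449.857 ms.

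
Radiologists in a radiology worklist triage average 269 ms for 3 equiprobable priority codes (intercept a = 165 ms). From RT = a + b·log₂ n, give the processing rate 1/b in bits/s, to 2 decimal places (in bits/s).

Choice component = 269 − 165 = 104 ms over log₂(3) = 1.5850 bits.
b = 104 / 1.5850 = 65.617 ms/bit, so 1/b = 15.240 bits/s.

15.24 bits/s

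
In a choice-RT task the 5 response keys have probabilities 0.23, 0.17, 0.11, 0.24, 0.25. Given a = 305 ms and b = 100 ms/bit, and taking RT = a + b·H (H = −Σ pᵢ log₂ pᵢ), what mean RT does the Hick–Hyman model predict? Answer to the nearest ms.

H = 0.23·log₂(1/0.23) + 0.17·log₂(1/0.17) + 0.11·log₂(1/0.11) + 0.24·log₂(1/0.24) + 0.25·log₂(1/0.25) = 2.2667 bits.
RT = 305 + 100 × 2.2667 = 531.67 ms.

532 ms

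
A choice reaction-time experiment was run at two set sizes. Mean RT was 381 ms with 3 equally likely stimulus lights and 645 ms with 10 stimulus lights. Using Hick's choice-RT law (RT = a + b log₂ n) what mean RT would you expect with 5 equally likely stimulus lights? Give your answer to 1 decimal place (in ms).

493.0 ms

Fit slope and intercept:
  b = (645 − 381) / (log₂ 10 − log₂ 3) = 264 / (3.3219 − 1.5850) = 151.989 ms/bit
  a = 381 − 151.989 × 1.5850 = 140.103 ms
Then RT(5) = 140.103 + 151.989 × log₂ 5 = 140.103 + 151.989 × 2.3219 ≈ 493.011 ms.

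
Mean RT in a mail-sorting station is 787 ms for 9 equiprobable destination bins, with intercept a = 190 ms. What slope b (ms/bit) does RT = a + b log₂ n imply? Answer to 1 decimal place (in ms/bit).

9 alternatives carry log₂ 9 = 3.1699 bits; the choice cost is 787 − 190 = 597 ms, so b = 597/3.1699 = 188.333 ms/bit.

188.3 ms/bit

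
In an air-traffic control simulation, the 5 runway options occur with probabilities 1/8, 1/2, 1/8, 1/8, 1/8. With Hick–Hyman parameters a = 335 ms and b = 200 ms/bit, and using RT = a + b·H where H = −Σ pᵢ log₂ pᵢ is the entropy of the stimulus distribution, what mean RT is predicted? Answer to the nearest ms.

735 ms

Each term −pᵢ log₂ pᵢ: 0.125·3 + 0.5·1 + 0.125·3 + 0.125·3 + 0.125·3; summed, H = 2.000 bits.
Mean RT = a + bH = 335 + 200·2.000 = 735.00 ms.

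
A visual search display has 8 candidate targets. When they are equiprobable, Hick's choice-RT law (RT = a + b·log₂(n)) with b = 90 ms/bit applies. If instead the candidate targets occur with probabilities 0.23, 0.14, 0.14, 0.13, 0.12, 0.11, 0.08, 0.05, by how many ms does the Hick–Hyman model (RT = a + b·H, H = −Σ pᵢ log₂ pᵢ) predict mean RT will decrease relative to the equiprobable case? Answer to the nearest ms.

Equiprobable entropy H₀ = log₂ 8 = 3.0000 bits.
Skewed entropy H = −Σ pᵢ log₂ pᵢ = 2.8895 bits.
ΔRT = b·(H₀ − H) = 90 × 0.1105 = 9.95 ms.

10 ms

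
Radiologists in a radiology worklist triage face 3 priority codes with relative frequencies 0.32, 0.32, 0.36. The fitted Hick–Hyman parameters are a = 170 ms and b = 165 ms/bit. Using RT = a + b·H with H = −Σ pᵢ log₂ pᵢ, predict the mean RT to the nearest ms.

431 ms

Entropy contributions −pᵢ log₂ pᵢ: 0.5260, 0.5260, 0.5306; sum H = 1.5827 bits.
RT = a + bH = 170 + 165·1.5827 = 431.14 ms.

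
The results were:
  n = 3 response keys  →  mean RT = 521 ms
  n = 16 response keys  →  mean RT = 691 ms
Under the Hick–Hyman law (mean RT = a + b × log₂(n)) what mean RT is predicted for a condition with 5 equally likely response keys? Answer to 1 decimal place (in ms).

Solve the two-equation system in a and b:
  b = (691 − 521) / (log₂ 16 − log₂ 3) = 170 / (4 − 1.5850) = 70.392 ms/bit
  a = 521 − 70.392 × 1.5850 = 409.431 ms
Then RT(5) = 409.431 + 70.392 × log₂ 5 = 409.431 + 70.392 × 2.3219 ≈ 572.877 ms.

572.9 ms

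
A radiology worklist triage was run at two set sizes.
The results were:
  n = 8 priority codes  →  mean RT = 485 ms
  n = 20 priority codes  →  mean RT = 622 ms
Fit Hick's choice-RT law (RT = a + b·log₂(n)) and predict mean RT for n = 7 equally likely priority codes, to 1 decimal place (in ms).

465.0 ms

With log₂ n on the abscissa the relation is linear; from the two conditions:
  b = (622 − 485) / (log₂ 20 − log₂ 8) = 137 / (4.3219 − 3) = 103.636 ms/bit
  a = 485 − 103.636 × 3 = 174.091 ms
Then RT(7) = 174.091 + 103.636 × log₂ 7 = 174.091 + 103.636 × 2.8074 ≈ 465.035 ms.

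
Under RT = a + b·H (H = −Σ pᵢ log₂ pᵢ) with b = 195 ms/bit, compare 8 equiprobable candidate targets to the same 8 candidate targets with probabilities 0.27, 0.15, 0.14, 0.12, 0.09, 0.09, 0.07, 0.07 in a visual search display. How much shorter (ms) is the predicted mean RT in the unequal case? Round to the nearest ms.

30 ms

Equiprobable entropy H₀ = log₂ 8 = 3.0000 bits.
Skewed entropy H = −Σ pᵢ log₂ pᵢ = 2.8472 bits.
ΔRT = b·(H₀ − H) = 195 × 0.1528 = 29.80 ms.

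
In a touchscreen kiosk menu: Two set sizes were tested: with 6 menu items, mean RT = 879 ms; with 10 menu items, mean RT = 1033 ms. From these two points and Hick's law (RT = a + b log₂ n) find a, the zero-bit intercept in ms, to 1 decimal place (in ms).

The slope on a log₂ axis is (1033 − 879) / (3.3219 − 2.5850) = 208.965 ms/bit.
a = RT₁ − b·log₂ n₁ = 879 − 208.965 × 2.5850 = 338.833 ms.

338.8 ms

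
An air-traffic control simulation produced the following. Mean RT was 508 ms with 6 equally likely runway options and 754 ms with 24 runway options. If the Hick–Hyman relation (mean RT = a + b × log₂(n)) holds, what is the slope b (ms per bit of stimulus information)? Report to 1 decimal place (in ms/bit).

The slope on a log₂ axis is (754 − 508) / (4.5850 − 2.5850) = 123.000 ms/bit.

123.0 ms/bit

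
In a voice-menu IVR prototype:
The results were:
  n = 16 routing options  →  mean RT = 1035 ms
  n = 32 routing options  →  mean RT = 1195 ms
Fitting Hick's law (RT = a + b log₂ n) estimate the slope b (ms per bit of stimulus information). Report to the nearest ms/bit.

b = (RT₂ − RT₁)/(log₂ n₂ − log₂ n₁) = (1195 − 1035)/(5 − 4) = 160 ms/bit.

160 ms/bit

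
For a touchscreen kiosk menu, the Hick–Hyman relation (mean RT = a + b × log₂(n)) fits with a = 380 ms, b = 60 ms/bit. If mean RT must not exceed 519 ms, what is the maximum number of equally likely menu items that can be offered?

4

60·log₂ n ≤ 519 − 380 = 139, giving log₂ n ≤ 2.3167 and n ≤ 4.982. The largest whole number is 4.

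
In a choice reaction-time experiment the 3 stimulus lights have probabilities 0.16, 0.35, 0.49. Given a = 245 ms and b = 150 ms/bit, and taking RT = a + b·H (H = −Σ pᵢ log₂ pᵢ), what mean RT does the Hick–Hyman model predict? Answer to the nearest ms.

H = 0.16·log₂(1/0.16) + 0.35·log₂(1/0.35) + 0.49·log₂(1/0.49) = 1.4574 bits.
RT = 245 + 150 × 1.4574 = 463.61 ms.

464 ms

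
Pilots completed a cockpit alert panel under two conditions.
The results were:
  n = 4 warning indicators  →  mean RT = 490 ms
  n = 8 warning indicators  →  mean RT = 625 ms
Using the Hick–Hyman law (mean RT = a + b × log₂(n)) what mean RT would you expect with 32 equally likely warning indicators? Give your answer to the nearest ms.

Solve the two-equation system in a and b:
  b = (625 − 490) / (log₂ 8 − log₂ 4) = 135 / (3 − 2) = 135 ms/bit
  a = 490 − 135 × 2 = 220 ms
Then RT(32) = 220 + 135 × log₂ 32 = 220 + 135 × 5 ≈ 895.000 ms.

895 ms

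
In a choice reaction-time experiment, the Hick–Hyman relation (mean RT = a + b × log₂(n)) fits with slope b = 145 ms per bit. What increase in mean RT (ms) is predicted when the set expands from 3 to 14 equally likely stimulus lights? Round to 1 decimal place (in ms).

322.2 ms

The intercept a cancels: ΔRT = b·(log₂ n₂ − log₂ n₁) = b·log₂(n₂/n₁).
log₂(14) − log₂(3) = 3.8074 − 1.5850 = 2.2224.
ΔRT = 145 × 2.2224 = 322.247 ms.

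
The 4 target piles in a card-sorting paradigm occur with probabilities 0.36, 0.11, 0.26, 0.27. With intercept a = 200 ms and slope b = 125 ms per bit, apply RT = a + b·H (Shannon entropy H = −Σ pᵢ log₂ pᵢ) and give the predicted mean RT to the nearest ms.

437 ms

Entropy contributions −pᵢ log₂ pᵢ: 0.5306, 0.3503, 0.5053, 0.5100; sum H = 1.8962 bits.
RT = a + bH = 200 + 125·1.8962 = 437.03 ms.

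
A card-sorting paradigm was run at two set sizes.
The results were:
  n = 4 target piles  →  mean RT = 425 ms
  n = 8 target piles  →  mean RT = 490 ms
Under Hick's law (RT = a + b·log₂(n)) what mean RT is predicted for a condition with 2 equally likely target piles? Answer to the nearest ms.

360 ms

With log₂ n on the abscissa the relation is linear; from the two conditions:
  b = (490 − 425) / (log₂ 8 − log₂ 4) = 65 / (3 − 2) = 65 ms/bit
  a = 425 − 65 × 2 = 295 ms
Then RT(2) = 295 + 65 × log₂ 2 = 295 + 65 × 1 ≈ 360.000 ms.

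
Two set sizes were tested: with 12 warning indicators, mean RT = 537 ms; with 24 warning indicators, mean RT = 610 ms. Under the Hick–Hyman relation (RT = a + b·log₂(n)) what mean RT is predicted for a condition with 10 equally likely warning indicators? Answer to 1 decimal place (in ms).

Solve the two-equation system in a and b:
  b = (610 − 537) / (log₂ 24 − log₂ 12) = 73 / (4.5850 − 3.5850) = 73.000 ms/bit
  a = 537 − 73.000 × 3.5850 = 275.298 ms
Then RT(10) = 275.298 + 73.000 × log₂ 10 = 275.298 + 73.000 × 3.3219 ≈ 517.798 ms.

517.8 ms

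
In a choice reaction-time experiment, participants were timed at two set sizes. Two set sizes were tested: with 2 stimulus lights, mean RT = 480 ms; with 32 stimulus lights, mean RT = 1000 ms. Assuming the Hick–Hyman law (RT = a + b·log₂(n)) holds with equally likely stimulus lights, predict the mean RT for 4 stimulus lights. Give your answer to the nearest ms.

RT is linear in log₂ n, so two points fix the line:
  b = (1000 − 480) / (log₂ 32 − log₂ 2) = 520 / (5 − 1) = 130 ms/bit
  a = 480 − 130 × 1 = 350 ms
Then RT(4) = 350 + 130 × log₂ 4 = 350 + 130 × 2 ≈ 610.000 ms.

610 ms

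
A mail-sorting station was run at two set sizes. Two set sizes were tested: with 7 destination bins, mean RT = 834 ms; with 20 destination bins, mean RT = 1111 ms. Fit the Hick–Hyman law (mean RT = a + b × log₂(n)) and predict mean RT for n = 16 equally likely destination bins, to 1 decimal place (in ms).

With log₂ n on the abscissa the relation is linear; from the two conditions:
  b = (1111 − 834) / (log₂ 20 − log₂ 7) = 277 / (4.3219 − 2.8074) = 182.890 ms/bit
  a = 834 − 182.890 × 2.8074 = 320.563 ms
Then RT(16) = 320.563 + 182.890 × log₂ 16 = 320.563 + 182.890 × 4 ≈ 1052.123 ms.

1052.1 ms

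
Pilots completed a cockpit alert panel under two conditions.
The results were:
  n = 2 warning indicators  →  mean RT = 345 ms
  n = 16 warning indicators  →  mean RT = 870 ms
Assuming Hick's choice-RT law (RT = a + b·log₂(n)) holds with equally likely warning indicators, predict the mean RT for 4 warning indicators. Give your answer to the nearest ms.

With log₂ n on the abscissa the relation is linear; from the two conditions:
  b = (870 − 345) / (log₂ 16 − log₂ 2) = 525 / (4 − 1) = 175 ms/bit
  a = 345 − 175 × 1 = 170 ms
Then RT(4) = 170 + 175 × log₂ 4 = 170 + 175 × 2 ≈ 520.000 ms.

520 ms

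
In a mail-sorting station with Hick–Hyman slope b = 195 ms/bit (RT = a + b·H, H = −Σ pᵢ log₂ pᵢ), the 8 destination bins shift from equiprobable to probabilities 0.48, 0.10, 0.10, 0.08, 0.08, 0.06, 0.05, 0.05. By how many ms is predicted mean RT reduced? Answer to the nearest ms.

111 ms

The RT saving is b·ΔH. Equiprobable H₀ = log₂(8) = 3.0000 bits; with the given probabilities H = 2.4314 bits.
b·(H₀ − H) = 195 × (3.0000 − 2.4314) = 110.88 ms.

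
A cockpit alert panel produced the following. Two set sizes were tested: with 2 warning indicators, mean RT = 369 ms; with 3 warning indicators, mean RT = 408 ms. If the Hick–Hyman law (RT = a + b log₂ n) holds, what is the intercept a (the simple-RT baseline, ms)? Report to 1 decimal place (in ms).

302.3 ms

b = (RT₂ − RT₁)/(log₂ n₂ − log₂ n₁) = (408 − 369)/(1.5850 − 1) = 66.671 ms/bit.
a = RT₁ − b·log₂ n₁ = 369 − 66.671 × 1 = 302.329 ms.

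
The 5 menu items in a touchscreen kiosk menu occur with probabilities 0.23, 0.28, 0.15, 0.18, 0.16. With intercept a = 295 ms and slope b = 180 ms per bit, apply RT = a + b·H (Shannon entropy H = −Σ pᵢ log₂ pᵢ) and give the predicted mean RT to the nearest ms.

706 ms

Entropy contributions −pᵢ log₂ pᵢ: 0.4877, 0.5142, 0.4105, 0.4453, 0.4230; sum H = 2.2808 bits.
RT = a + bH = 295 + 180·2.2808 = 705.54 ms.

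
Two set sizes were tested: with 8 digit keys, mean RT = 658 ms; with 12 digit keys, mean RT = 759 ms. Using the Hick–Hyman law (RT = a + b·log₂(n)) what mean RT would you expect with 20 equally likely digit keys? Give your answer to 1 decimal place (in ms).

886.2 ms

Solve the two-equation system in a and b:
  b = (759 − 658) / (log₂ 12 − log₂ 8) = 101 / (3.5850 − 3) = 172.661 ms/bit
  a = 658 − 172.661 × 3 = 140.018 ms
Then RT(20) = 140.018 + 172.661 × log₂ 20 = 140.018 + 172.661 × 4.3219 ≈ 886.245 ms.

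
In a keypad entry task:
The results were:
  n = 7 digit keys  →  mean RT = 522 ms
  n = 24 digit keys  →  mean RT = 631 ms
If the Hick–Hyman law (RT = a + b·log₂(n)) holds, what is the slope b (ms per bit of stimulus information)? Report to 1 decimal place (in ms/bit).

The slope on a log₂ axis is (631 − 522) / (4.5850 − 2.8074) = 61.318 ms/bit.

61.3 ms/bit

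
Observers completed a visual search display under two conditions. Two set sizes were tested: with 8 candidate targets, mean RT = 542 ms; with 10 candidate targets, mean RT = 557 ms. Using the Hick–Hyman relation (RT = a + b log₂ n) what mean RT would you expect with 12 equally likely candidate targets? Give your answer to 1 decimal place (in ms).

Fit slope and intercept:
  b = (557 − 542) / (log₂ 10 − log₂ 8) = 15 / (3.3219 − 3) = 46.594 ms/bit
  a = 542 − 46.594 × 3 = 402.217 ms
Then RT(12) = 402.217 + 46.594 × log₂ 12 = 402.217 + 46.594 × 3.5850 ≈ 569.256 ms.

569.3 ms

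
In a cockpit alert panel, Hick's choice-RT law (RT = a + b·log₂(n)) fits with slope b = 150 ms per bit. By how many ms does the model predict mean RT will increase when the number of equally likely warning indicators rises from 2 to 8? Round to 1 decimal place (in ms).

ΔRT = (a + b log₂ n₂) − (a + b log₂ n₁) = b·(log₂ n₂ − log₂ n₁).
log₂(8) − log₂(2) = log₂(8/2) = log₂(4) = 2.
ΔRT = 150 × 2.0000 = 300.000 ms.

300.0 ms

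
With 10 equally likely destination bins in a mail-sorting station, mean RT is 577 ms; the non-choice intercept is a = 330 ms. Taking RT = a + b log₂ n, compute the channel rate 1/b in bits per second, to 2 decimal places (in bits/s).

13.45 bits/s

b = (577 − 330)/log₂ 10 = 247/3.3219 = 74.354 ms per bit = 0.07435 s/bit; the reciprocal is 13.449 bits/s.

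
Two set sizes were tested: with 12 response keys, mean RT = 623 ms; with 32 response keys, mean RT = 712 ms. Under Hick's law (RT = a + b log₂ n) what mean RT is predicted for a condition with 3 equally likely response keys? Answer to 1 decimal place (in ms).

497.2 ms

RT is linear in log₂ n, so two points fix the line:
  b = (712 − 623) / (log₂ 32 − log₂ 12) = 89 / (5 − 3.5850) = 62.896 ms/bit
  a = 623 − 62.896 × 3.5850 = 397.521 ms
Then RT(3) = 397.521 + 62.896 × log₂ 3 = 397.521 + 62.896 × 1.5850 ≈ 497.208 ms.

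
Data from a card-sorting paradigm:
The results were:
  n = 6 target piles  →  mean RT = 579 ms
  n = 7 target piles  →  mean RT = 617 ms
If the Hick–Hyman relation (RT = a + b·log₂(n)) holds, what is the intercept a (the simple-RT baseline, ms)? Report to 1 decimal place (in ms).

137.3 ms

b = (RT₂ − RT₁)/(log₂ n₂ − log₂ n₁) = (617 − 579)/(2.8074 − 2.5850) = 170.869 ms/bit.
a = RT₁ − b·log₂ n₁ = 579 − 170.869 × 2.5850 = 137.310 ms.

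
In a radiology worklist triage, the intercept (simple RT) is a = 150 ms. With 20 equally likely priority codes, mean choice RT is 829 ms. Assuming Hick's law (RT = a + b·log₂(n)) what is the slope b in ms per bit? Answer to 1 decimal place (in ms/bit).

157.1 ms/bit

log₂(20) = 4.3219 bits.
b = (RT − a)/log₂ n = (829 − 150) / 4.3219 = 157.106 ms/bit.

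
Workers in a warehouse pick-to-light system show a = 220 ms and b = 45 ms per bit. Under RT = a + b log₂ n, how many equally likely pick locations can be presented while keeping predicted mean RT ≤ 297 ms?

3

Information budget: (297 − 220)/45 = 1.7111 bits, so n ≤ 2^1.7111 = 3.274 → at most 3.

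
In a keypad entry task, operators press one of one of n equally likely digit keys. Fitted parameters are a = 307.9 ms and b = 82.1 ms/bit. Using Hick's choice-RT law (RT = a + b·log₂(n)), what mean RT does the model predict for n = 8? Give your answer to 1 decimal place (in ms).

log₂(8) = 3 bits, so RT = 307.9 + 82.1 × 3 ≈ 554.200 ms.

554.2 ms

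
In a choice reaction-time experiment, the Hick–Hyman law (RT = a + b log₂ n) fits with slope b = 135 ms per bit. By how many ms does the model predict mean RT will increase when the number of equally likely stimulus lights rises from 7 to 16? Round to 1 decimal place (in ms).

ΔRT = (a + b log₂ n₂) − (a + b log₂ n₁) = b·(log₂ n₂ − log₂ n₁).
log₂(16) − log₂(7) = 4 − 2.8074 = 1.1926.
ΔRT = 135 × 1.1926 = 161.007 ms.

161.0 ms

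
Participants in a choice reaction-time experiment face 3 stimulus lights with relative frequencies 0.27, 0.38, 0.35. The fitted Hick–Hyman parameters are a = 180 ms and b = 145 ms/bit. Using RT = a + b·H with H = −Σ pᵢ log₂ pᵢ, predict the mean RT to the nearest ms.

408 ms

Entropy contributions −pᵢ log₂ pᵢ: 0.5100, 0.5305, 0.5301; sum H = 1.5706 bits.
RT = a + bH = 180 + 145·1.5706 = 407.73 ms.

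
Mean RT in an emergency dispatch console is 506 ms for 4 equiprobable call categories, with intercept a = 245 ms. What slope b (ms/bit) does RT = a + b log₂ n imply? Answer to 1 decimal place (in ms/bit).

130.5 ms/bit

log₂(4) = 2 bits.
b = (RT − a)/log₂ n = (506 − 245) / 2 = 130.500 ms/bit.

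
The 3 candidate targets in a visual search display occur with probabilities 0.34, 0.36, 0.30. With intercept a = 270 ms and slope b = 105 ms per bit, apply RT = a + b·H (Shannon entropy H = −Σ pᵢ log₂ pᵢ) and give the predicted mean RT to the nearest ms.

H = 0.34·log₂(1/0.34) + 0.36·log₂(1/0.36) + 0.30·log₂(1/0.30) = 1.5809 bits.
RT = 270 + 105 × 1.5809 = 435.99 ms.

436 ms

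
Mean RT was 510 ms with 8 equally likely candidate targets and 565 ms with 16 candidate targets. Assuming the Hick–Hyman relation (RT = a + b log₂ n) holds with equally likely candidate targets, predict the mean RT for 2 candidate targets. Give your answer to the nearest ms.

400 ms

Fit slope and intercept:
  b = (565 − 510) / (log₂ 16 − log₂ 8) = 55 / (4 − 3) = 55 ms/bit
  a = 510 − 55 × 3 = 345 ms
Then RT(2) = 345 + 55 × log₂ 2 = 345 + 55 × 1 ≈ 400.000 ms.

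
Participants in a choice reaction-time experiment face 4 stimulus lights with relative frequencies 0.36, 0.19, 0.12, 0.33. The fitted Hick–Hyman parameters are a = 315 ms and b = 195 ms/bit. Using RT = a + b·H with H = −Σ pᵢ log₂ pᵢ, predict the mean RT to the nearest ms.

682 ms

H = 0.36·log₂(1/0.36) + 0.19·log₂(1/0.19) + 0.12·log₂(1/0.12) + 0.33·log₂(1/0.33) = 1.8807 bits.
RT = 315 + 195 × 1.8807 = 681.74 ms.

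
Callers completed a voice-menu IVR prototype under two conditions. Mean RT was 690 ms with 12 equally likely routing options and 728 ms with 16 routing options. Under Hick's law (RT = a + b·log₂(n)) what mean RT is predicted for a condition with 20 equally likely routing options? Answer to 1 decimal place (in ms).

757.5 ms

RT is linear in log₂ n, so two points fix the line:
  b = (728 − 690) / (log₂ 16 − log₂ 12) = 38 / (4 − 3.5850) = 91.558 ms/bit
  a = 690 − 91.558 × 3.5850 = 361.768 ms
Then RT(20) = 361.768 + 91.558 × log₂ 20 = 361.768 + 91.558 × 4.3219 ≈ 757.475 ms.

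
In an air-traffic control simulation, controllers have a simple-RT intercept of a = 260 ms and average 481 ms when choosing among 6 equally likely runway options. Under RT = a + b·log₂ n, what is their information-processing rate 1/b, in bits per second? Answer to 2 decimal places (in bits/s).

11.70 bits/s

Choice component = 481 − 260 = 221 ms over log₂(6) = 2.5850 bits.
b = 221 / 2.5850 = 85.494 ms/bit, so 1/b = 11.697 bits/s.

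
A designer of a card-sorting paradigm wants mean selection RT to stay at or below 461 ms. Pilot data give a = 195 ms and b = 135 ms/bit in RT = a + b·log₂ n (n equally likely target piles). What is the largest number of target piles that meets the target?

Set 195 + 135·log₂ n ≤ 461 → log₂ n ≤ (461 − 195)/135 = 1.9704.
So n ≤ 2^1.9704 = 3.919; the largest integer n is 3.

3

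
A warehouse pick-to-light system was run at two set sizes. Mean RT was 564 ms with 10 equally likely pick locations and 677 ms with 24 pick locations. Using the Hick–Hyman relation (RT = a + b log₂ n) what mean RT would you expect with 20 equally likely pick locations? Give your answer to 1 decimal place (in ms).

653.5 ms

Fit slope and intercept:
  b = (677 − 564) / (log₂ 24 − log₂ 10) = 113 / (4.5850 − 3.3219) = 89.467 ms/bit
  a = 564 − 89.467 × 3.3219 = 266.797 ms
Then RT(20) = 266.797 + 89.467 × log₂ 20 = 266.797 + 89.467 × 4.3219 ≈ 653.467 ms.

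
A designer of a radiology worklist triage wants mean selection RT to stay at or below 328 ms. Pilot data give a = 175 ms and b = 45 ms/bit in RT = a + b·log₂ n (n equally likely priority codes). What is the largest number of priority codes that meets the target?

45·log₂ n ≤ 328 − 175 = 153, giving log₂ n ≤ 3.4000 and n ≤ 10.556. The largest whole number is 10.

10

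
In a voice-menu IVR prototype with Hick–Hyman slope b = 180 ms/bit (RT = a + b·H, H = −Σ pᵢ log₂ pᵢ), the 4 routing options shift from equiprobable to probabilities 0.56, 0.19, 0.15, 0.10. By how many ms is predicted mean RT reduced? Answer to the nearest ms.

60 ms

The RT saving is b·ΔH. Equiprobable H₀ = log₂(4) = 2.0000 bits; with the given probabilities H = 1.6664 bits.
b·(H₀ − H) = 180 × (2.0000 − 1.6664) = 60.05 ms.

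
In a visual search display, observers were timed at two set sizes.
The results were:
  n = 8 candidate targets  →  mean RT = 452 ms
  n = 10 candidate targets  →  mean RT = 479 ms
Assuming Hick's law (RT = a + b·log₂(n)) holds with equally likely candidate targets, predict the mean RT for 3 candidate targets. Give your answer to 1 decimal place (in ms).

333.3 ms

Solve the two-equation system in a and b:
  b = (479 − 452) / (log₂ 10 − log₂ 8) = 27 / (3.3219 − 3) = 83.870 ms/bit
  a = 452 − 83.870 × 3 = 200.391 ms
Then RT(3) = 200.391 + 83.870 × log₂ 3 = 200.391 + 83.870 × 1.5850 ≈ 333.321 ms.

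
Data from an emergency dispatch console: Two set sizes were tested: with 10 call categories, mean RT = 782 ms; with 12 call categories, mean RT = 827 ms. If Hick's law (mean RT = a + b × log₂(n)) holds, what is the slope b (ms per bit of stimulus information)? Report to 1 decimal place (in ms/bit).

171.1 ms/bit

The slope on a log₂ axis is (827 − 782) / (3.5850 − 3.3219) = 171.080 ms/bit.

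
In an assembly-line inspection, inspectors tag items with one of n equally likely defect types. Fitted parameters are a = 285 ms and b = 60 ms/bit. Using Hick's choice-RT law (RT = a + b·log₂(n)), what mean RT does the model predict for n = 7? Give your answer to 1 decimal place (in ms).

453.4 ms

log₂(7) = 2.8074 bits, so RT = 285 + 60 × 2.8074 ≈ 453.441 ms.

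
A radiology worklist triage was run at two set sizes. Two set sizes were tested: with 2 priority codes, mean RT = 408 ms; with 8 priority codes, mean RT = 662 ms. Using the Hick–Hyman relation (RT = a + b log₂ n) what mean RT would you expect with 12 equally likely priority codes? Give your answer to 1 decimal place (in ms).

RT is linear in log₂ n, so two points fix the line:
  b = (662 − 408) / (log₂ 8 − log₂ 2) = 254 / (3 − 1) = 127.000 ms/bit
  a = 408 − 127.000 × 1 = 281.000 ms
Then RT(12) = 281.000 + 127.000 × log₂ 12 = 281.000 + 127.000 × 3.5850 ≈ 736.290 ms.

736.3 ms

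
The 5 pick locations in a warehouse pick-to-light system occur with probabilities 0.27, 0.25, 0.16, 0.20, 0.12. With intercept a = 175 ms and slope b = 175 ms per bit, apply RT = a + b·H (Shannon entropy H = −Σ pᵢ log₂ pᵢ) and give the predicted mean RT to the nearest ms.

571 ms

H = 0.27·log₂(1/0.27) + 0.25·log₂(1/0.25) + 0.16·log₂(1/0.16) + 0.20·log₂(1/0.20) + 0.12·log₂(1/0.12) = 2.2645 bits.
RT = 175 + 175 × 2.2645 = 571.29 ms.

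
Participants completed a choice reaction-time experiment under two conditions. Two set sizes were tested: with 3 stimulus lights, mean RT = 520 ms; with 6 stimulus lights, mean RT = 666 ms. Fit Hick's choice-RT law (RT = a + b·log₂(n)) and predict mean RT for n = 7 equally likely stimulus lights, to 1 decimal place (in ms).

698.5 ms

With log₂ n on the abscissa the relation is linear; from the two conditions:
  b = (666 − 520) / (log₂ 6 − log₂ 3) = 146 / (2.5850 − 1.5850) = 146.000 ms/bit
  a = 520 − 146.000 × 1.5850 = 288.595 ms
Then RT(7) = 288.595 + 146.000 × log₂ 7 = 288.595 + 146.000 × 2.8074 ≈ 698.469 ms.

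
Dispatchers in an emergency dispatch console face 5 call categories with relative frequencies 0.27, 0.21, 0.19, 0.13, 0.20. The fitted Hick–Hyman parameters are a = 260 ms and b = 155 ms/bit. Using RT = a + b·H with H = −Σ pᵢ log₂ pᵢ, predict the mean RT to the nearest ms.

614 ms

H = 0.27·log₂(1/0.27) + 0.21·log₂(1/0.21) + 0.19·log₂(1/0.19) + 0.13·log₂(1/0.13) + 0.20·log₂(1/0.20) = 2.2851 bits.
RT = 260 + 155 × 2.2851 = 614.19 ms.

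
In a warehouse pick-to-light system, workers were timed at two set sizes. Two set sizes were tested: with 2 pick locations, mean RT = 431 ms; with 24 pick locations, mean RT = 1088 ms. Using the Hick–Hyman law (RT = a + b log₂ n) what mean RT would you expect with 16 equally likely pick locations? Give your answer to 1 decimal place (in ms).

980.8 ms

Fit slope and intercept:
  b = (1088 − 431) / (log₂ 24 − log₂ 2) = 657 / (4.5850 − 1) = 183.266 ms/bit
  a = 431 − 183.266 × 1 = 247.734 ms
Then RT(16) = 247.734 + 183.266 × log₂ 16 = 247.734 + 183.266 × 4 ≈ 980.797 ms.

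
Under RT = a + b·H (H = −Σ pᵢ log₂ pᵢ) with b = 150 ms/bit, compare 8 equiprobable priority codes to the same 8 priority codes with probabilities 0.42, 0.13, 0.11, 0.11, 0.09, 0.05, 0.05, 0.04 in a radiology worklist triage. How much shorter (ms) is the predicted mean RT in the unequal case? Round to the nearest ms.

The RT saving is b·ΔH. Equiprobable H₀ = log₂(8) = 3.0000 bits; with the given probabilities H = 2.5395 bits.
b·(H₀ − H) = 150 × (3.0000 − 2.5395) = 69.08 ms.

69 ms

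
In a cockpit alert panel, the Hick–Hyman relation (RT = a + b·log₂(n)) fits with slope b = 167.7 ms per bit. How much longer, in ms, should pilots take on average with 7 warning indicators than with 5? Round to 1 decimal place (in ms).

81.4 ms

Only the slope matters, since a is common to both: ΔRT = b·log₂(n₂/n₁).
log₂(7) − log₂(5) = 2.8074 − 2.3219 = 0.4854.
ΔRT = 167.7 × 0.4854 = 81.406 ms.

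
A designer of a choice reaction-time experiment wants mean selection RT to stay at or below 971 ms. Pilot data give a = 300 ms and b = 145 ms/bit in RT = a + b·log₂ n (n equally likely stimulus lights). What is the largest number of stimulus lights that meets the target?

Information budget: (971 − 300)/145 = 4.6276 bits, so n ≤ 2^4.6276 = 24.720 → at most 24.

24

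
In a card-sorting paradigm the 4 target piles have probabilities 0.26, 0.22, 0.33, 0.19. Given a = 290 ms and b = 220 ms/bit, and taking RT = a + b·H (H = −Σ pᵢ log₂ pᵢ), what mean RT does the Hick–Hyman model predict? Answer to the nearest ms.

723 ms

H = 0.26·log₂(1/0.26) + 0.22·log₂(1/0.22) + 0.33·log₂(1/0.33) + 0.19·log₂(1/0.19) = 1.9689 bits.
RT = 290 + 220 × 1.9689 = 723.16 ms.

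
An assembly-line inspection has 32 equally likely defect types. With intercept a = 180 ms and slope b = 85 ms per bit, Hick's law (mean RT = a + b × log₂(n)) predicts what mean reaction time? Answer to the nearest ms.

log₂(32) = 5 bits, so RT = 180 + 85 × 5 ≈ 605.000 ms.

605 ms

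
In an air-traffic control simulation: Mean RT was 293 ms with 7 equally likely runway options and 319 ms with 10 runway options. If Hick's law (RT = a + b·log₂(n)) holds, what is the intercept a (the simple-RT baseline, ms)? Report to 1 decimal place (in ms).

Slope: b = (319 − 293) / (log₂ 10 − log₂ 7) = 26/0.5146 = 50.527 ms/bit.
Intercept: a = 293 − 50.527·log₂(7) = 151.152 ms.

151.2 ms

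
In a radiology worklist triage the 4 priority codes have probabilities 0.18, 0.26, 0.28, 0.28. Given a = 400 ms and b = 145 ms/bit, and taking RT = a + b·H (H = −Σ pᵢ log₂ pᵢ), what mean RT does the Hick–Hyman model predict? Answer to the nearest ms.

Entropy contributions −pᵢ log₂ pᵢ: 0.4453, 0.5053, 0.5142, 0.5142; sum H = 1.9790 bits.
RT = a + bH = 400 + 145·1.9790 = 686.96 ms.

687 ms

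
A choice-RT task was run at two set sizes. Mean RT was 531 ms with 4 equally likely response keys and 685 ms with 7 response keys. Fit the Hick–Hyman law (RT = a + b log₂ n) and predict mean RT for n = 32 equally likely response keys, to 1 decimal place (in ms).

1103.2 ms

Fit slope and intercept:
  b = (685 − 531) / (log₂ 7 − log₂ 4) = 154 / (2.8074 − 2) = 190.746 ms/bit
  a = 531 − 190.746 × 2 = 149.507 ms
Then RT(32) = 149.507 + 190.746 × log₂ 32 = 149.507 + 190.746 × 5 ≈ 1103.239 ms.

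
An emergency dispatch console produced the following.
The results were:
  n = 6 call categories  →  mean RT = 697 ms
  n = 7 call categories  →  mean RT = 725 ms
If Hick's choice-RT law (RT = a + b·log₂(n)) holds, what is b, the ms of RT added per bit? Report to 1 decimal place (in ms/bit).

125.9 ms/bit

Slope: b = (725 − 697) / (log₂ 7 − log₂ 6) = 28/0.2224 = 125.904 ms/bit.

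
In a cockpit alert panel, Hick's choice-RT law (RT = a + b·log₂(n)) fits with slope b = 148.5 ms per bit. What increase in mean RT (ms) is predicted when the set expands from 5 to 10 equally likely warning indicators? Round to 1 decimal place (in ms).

148.5 ms

The intercept a cancels: ΔRT = b·(log₂ n₂ − log₂ n₁) = b·log₂(n₂/n₁).
log₂(10) − log₂(5) = log₂(10/5) = log₂(2) = 1.
ΔRT = 148.5 × 1.0000 = 148.500 ms.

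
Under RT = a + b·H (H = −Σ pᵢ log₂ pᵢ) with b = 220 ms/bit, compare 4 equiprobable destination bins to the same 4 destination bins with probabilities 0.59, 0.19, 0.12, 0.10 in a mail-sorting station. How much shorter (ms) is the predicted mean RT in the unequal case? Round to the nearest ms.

The RT saving is b·ΔH. Equiprobable H₀ = log₂(4) = 2.0000 bits; with the given probabilities H = 1.6036 bits.
b·(H₀ − H) = 220 × (2.0000 − 1.6036) = 87.21 ms.

87 ms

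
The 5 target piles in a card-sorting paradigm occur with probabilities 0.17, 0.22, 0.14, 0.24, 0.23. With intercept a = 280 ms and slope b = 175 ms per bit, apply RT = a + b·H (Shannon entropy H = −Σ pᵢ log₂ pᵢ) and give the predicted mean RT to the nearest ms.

H = 0.17·log₂(1/0.17) + 0.22·log₂(1/0.22) + 0.14·log₂(1/0.14) + 0.24·log₂(1/0.24) + 0.23·log₂(1/0.23) = 2.2941 bits.
RT = 280 + 175 × 2.2941 = 681.46 ms.

681 ms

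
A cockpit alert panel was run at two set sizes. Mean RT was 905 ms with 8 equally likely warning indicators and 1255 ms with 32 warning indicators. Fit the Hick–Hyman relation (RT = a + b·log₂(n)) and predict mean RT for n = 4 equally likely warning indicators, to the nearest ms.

730 ms

Fit slope and intercept:
  b = (1255 − 905) / (log₂ 32 − log₂ 8) = 350 / (5 − 3) = 175 ms/bit
  a = 905 − 175 × 3 = 380 ms
Then RT(4) = 380 + 175 × log₂ 4 = 380 + 175 × 2 ≈ 730.000 ms.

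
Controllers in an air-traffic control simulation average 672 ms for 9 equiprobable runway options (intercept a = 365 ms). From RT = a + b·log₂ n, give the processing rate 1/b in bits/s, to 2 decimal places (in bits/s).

10.33 bits/s

b = (672 − 365)/log₂ 9 = 307/3.1699 = 96.848 ms per bit = 0.09685 s/bit; the reciprocal is 10.325 bits/s.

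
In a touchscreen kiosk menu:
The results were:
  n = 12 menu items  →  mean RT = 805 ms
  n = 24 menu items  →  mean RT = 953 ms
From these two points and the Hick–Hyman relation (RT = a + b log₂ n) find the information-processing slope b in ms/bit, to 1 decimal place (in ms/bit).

148.0 ms/bit

b = (RT₂ − RT₁)/(log₂ n₂ − log₂ n₁) = (953 − 805)/(4.5850 − 3.5850) = 148.000 ms/bit.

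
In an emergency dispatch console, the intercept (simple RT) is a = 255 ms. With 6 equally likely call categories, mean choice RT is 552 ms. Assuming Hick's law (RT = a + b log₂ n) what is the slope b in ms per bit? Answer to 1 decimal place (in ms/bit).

114.9 ms/bit

b = (552 − 255) / log₂(6) = 297 / 2.5850 = 114.895 ms/bit.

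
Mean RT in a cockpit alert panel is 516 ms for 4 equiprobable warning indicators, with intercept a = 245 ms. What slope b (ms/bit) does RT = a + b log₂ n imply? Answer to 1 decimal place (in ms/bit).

135.5 ms/bit

b = (516 − 245) / log₂(4) = 271 / 2 = 135.500 ms/bit.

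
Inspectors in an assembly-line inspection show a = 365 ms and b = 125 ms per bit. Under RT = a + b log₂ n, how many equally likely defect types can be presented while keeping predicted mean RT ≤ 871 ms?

16

Information budget: (871 − 365)/125 = 4.0480 bits, so n ≤ 2^4.0480 = 16.541 → at most 16.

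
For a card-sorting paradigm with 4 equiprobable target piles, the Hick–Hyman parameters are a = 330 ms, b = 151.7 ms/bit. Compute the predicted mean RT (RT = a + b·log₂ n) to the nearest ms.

633 ms

log₂(4) = 2 bits, so RT = 330 + 151.7 × 2 ≈ 633.400 ms.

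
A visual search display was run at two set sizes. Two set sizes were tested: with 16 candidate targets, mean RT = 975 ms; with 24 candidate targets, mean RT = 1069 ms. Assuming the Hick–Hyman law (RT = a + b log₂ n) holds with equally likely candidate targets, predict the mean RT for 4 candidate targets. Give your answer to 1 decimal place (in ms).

Fit slope and intercept:
  b = (1069 − 975) / (log₂ 24 − log₂ 16) = 94 / (4.5850 − 4) = 160.694 ms/bit
  a = 975 − 160.694 × 4 = 332.224 ms
Then RT(4) = 332.224 + 160.694 × log₂ 4 = 332.224 + 160.694 × 2 ≈ 653.612 ms.

653.6 ms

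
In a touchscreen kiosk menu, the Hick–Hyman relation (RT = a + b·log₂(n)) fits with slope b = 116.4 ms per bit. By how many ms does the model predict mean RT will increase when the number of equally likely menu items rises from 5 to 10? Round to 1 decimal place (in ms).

Only the slope matters, since a is common to both: ΔRT = b·log₂(n₂/n₁).
log₂(10) − log₂(5) = log₂(10/5) = log₂(2) = 1.
ΔRT = 116.4 × 1.0000 = 116.400 ms.

116.4 ms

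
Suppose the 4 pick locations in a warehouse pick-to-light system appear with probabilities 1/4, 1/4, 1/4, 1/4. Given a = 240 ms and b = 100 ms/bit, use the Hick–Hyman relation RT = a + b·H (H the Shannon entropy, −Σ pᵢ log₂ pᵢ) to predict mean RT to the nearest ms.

H = −Σ pᵢ log₂ pᵢ = 0.25·2 + 0.25·2 + 0.25·2 + 0.25·2 = 2.000 bits.
RT = 240 + 100 × 2.000 = 440.00 ms.

440 ms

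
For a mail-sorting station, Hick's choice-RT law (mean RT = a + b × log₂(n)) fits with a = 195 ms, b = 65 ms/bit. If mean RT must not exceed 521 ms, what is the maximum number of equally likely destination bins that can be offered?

Set 195 + 65·log₂ n ≤ 521 → log₂ n ≤ (521 − 195)/65 = 5.0154.
So n ≤ 2^5.0154 = 32.343; the largest integer n is 32.

32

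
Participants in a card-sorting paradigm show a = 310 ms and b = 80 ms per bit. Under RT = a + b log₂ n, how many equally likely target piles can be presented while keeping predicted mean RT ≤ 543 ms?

80·log₂ n ≤ 543 − 310 = 233, giving log₂ n ≤ 2.9125 and n ≤ 7.529. The largest whole number is 7.

7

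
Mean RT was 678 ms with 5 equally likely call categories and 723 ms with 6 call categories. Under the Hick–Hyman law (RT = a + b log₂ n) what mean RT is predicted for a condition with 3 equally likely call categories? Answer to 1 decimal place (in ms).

551.9 ms

With log₂ n on the abscissa the relation is linear; from the two conditions:
  b = (723 − 678) / (log₂ 6 − log₂ 5) = 45 / (2.5850 − 2.3219) = 171.080 ms/bit
  a = 678 − 171.080 × 2.3219 = 280.764 ms
Then RT(3) = 280.764 + 171.080 × log₂ 3 = 280.764 + 171.080 × 1.5850 ≈ 551.920 ms.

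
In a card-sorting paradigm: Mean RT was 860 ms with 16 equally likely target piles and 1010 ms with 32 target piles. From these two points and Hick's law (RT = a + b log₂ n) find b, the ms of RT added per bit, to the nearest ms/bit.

b = (RT₂ − RT₁)/(log₂ n₂ − log₂ n₁) = (1010 − 860)/(5 − 4) = 150 ms/bit.

150 ms/bit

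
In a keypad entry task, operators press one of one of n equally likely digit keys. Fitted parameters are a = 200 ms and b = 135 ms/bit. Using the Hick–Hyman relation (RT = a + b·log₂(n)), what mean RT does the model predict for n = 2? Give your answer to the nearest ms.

335 ms

log₂(2) = 1 bits, so RT = 200 + 135 × 1 ≈ 335.000 ms.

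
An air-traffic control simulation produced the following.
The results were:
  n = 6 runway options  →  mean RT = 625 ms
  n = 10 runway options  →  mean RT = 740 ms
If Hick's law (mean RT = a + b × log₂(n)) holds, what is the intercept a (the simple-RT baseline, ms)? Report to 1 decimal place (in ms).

221.6 ms

The slope on a log₂ axis is (740 − 625) / (3.3219 − 2.5850) = 156.045 ms/bit.
Intercept: a = 625 − 156.045·log₂(6) = 221.629 ms.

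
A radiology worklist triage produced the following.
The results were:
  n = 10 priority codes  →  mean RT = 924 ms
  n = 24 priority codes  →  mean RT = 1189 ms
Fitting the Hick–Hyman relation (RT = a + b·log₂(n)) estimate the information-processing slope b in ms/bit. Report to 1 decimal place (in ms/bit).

The slope on a log₂ axis is (1189 − 924) / (4.5850 − 3.3219) = 209.812 ms/bit.

209.8 ms/bit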